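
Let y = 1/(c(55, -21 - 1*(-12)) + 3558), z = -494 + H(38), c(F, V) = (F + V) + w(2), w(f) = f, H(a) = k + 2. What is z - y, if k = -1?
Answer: -1777759/3606 ≈ -493.00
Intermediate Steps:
H(a) = 1 (H(a) = -1 + 2 = 1)
c(F, V) = 2 + F + V (c(F, V) = (F + V) + 2 = 2 + F + V)
z = -493 (z = -494 + 1 = -493)
y = 1/3606 (y = 1/((2 + 55 + (-21 - 1*(-12))) + 3558) = 1/((2 + 55 + (-21 + 12)) + 3558) = 1/((2 + 55 - 9) + 3558) = 1/(48 + 3558) = 1/3606 ≈ 0.00027732)
z - y = -493 - 1*1/3606 = -493 - 1/3606 = -1777759/3606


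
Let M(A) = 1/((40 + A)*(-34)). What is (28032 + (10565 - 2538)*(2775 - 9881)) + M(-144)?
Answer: -201593830879/3536 ≈ -5.7012e+7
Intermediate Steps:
M(A) = -1/(34*(40 + A)) (M(A) = -1/34/(40 + A) = -1/(34*(40 + A)))
(28032 + (10565 - 2538)*(2775 - 9881)) + M(-144) = (28032 + (10565 - 2538)*(2775 - 9881)) - 1/(1360 + 34*(-144)) = (28032 + 8027*(-7106)) - 1/(1360 - 4896) = (28032 - 57039862) - 1/(-3536) = -57011830 - 1*(-1/3536) = -57011830 + 1/3536 = -201593830879/3536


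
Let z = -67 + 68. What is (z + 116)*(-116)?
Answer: -13572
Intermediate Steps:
z = 1
(z + 116)*(-116) = (1 + 116)*(-116) = 117*(-116) = -13572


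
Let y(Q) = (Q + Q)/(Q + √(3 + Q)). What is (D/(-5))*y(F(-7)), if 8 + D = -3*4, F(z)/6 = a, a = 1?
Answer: 16/3 ≈ 5.3333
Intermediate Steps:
F(z) = 6 (F(z) = 6*1 = 6)
D = -20 (D = -8 - 3*4 = -8 - 12 = -20)
y(Q) = 2*Q/(Q + √(3 + Q)) (y(Q) = (2*Q)/(Q + √(3 + Q)) = 2*Q/(Q + √(3 + Q)))
(D/(-5))*y(F(-7)) = (-20/(-5))*(2*6/(6 + √(3 + 6))) = (-20*(-⅕))*(2*6/(6 + √9)) = 4*(2*6/(6 + 3)) = 4*(2*6/9) = 4*(2*6*(⅑)) = 4*(4/3) = 16/3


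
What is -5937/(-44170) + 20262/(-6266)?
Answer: -428885649/138384610 ≈ -3.0992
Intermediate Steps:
-5937/(-44170) + 20262/(-6266) = -5937*(-1/44170) + 20262*(-1/6266) = 5937/44170 - 10131/3133 = -428885649/138384610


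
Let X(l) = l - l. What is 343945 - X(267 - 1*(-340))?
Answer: 343945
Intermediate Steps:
X(l) = 0
343945 - X(267 - 1*(-340)) = 343945 - 1*0 = 343945 + 0 = 343945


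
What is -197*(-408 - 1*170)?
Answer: 113866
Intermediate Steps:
-197*(-408 - 1*170) = -197*(-408 - 170) = -197*(-578) = 113866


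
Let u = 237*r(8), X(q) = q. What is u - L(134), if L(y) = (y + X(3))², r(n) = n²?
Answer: -3601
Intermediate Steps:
u = 15168 (u = 237*8² = 237*64 = 15168)
L(y) = (3 + y)² (L(y) = (y + 3)² = (3 + y)²)
u - L(134) = 15168 - (3 + 134)² = 15168 - 1*137² = 15168 - 1*18769 = 15168 - 18769 = -3601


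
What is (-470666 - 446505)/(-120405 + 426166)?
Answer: -917171/305761 ≈ -2.9996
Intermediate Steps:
(-470666 - 446505)/(-120405 + 426166) = -917171/305761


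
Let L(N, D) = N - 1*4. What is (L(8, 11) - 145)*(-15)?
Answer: 2115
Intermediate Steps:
L(N, D) = -4 + N (L(N, D) = N - 4 = -4 + N)
(L(8, 11) - 145)*(-15) = ((-4 + 8) - 145)*(-15) = (4 - 145)*(-15) = -141*(-15) = 2115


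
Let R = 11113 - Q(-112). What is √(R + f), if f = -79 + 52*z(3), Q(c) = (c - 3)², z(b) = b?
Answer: I*√2035 ≈ 45.111*I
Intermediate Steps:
Q(c) = (-3 + c)²
f = 77 (f = -79 + 52*3 = -79 + 156 = 77)
R = -2112 (R = 11113 - (-3 - 112)² = 11113 - 1*(-115)² = 11113 - 1*13225 = 11113 - 13225 = -2112)
√(R + f) = √(-2112 + 77) = √(-2035) = I*√2035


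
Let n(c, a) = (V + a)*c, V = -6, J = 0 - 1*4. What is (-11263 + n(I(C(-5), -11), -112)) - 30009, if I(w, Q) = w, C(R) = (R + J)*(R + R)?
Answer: -51892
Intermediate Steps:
J = -4 (J = 0 - 4 = -4)
C(R) = 2*R*(-4 + R) (C(R) = (R - 4)*(R + R) = (-4 + R)*(2*R) = 2*R*(-4 + R))
n(c, a) = c*(-6 + a) (n(c, a) = (-6 + a)*c = c*(-6 + a))
(-11263 + n(I(C(-5), -11), -112)) - 30009 = (-11263 + (2*(-5)*(-4 - 5))*(-6 - 112)) - 30009 = (-11263 + (2*(-5)*(-9))*(-118)) - 30009 = (-11263 + 90*(-118)) - 30009 = (-11263 - 10620) - 30009 = -21883 - 30009 = -51892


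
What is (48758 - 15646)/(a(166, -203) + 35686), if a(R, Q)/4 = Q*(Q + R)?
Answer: 16556/32865 ≈ 0.50376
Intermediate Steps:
a(R, Q) = 4*Q*(Q + R) (a(R, Q) = 4*(Q*(Q + R)) = 4*Q*(Q + R))
(48758 - 15646)/(a(166, -203) + 35686) = (48758 - 15646)/(4*(-203)*(-203 + 166) + 35686) = 33112/(4*(-203)*(-37) + 35686) = 33112/(30044 + 35686) = 33112/65730 = 33112*(1/65730) = 16556/32865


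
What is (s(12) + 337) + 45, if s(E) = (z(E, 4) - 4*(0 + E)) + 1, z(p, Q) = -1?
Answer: 334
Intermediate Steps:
s(E) = -4*E (s(E) = (-1 - 4*(0 + E)) + 1 = (-1 - 4*E) + 1 = -4*E)
(s(12) + 337) + 45 = (-4*12 + 337) + 45 = (-48 + 337) + 45 = 289 + 45 = 334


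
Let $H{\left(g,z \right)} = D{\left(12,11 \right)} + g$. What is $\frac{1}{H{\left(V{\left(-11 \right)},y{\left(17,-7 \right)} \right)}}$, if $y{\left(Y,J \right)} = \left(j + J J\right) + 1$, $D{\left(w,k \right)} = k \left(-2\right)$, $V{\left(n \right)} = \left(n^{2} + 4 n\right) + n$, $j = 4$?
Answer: $\frac{1}{44} \approx 0.022727$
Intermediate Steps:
$V{\left(n \right)} = n^{2} + 5 n$
$D{\left(w,k \right)} = - 2 k$
$y{\left(Y,J \right)} = 5 + J^{2}$ ($y{\left(Y,J \right)} = \left(4 + J J\right) + 1 = \left(4 + J^{2}\right) + 1 = 5 + J^{2}$)
$H{\left(g,z \right)} = -22 + g$ ($H{\left(g,z \right)} = \left(-2\right) 11 + g = -22 + g$)
$\frac{1}{H{\left(V{\left(-11 \right)},y{\left(17,-7 \right)} \right)}} = \frac{1}{-22 - 11 \left(5 - 11\right)} = \frac{1}{-22 - -66} = \frac{1}{-22 + 66} = \frac{1}{44}$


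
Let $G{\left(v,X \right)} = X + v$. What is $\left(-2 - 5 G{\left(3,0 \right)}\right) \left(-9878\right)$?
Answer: $167926$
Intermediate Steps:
$\left(-2 - 5 G{\left(3,0 \right)}\right) \left(-9878\right) = \left(-2 - 5 \left(0 + 3\right)\right) \left(-9878\right) = \left(-2 - 15\right) \left(-9878\right) = \left(-17\right) \left(-9878\right) = 167926$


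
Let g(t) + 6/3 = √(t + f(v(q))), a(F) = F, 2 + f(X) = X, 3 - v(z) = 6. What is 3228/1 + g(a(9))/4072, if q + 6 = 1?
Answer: 3228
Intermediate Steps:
q = -5 (q = -6 + 1 = -5)
v(z) = -3 (v(z) = 3 - 1*6 = 3 - 6 = -3)
f(X) = -2 + X
g(t) = -2 + √(-5 + t) (g(t) = -2 + √(t + (-2 - 3)) = -2 + √(t - 5) = -2 + √(-5 + t))
3228/1 + g(a(9))/4072 = 3228/1 + (-2 + √(-5 + 9))/4072 = 3228*1 + (-2 + √4)*(1/4072) = 3228 + (-2 + 2)*(1/4072) = 3228 + 0*(1/4072) = 3228 + 0 = 3228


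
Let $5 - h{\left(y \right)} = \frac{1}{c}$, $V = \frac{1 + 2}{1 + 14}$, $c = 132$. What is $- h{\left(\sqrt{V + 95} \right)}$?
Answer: $- \frac{659}{132} \approx -4.9924$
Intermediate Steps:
$V = \frac{1}{5}$ ($V = \frac{3}{15} = 3 \cdot \frac{1}{15} = \frac{1}{5} \approx 0.2$)
$h{\left(y \right)} = \frac{659}{132}$ ($h{\left(y \right)} = 5 - \frac{1}{132} = \frac{659}{132}$)
$- h{\left(\sqrt{V + 95} \right)} = \left(-1\right) \frac{659}{132} = - \frac{659}{132}$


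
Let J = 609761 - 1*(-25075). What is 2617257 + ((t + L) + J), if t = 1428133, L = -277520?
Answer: 4402706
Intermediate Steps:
J = 634836 (J = 609761 + 25075 = 634836)
2617257 + ((t + L) + J) = 2617257 + ((1428133 - 277520) + 634836) = 2617257 + (1150613 + 634836) = 2617257 + 1785449 = 4402706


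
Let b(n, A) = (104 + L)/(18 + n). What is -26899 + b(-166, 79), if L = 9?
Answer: -3981165/148 ≈ -26900.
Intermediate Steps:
b(n, A) = 113/(18 + n) (b(n, A) = (104 + 9)/(18 + n) = 113/(18 + n))
-26899 + b(-166, 79) = -26899 + 113/(18 - 166) = -26899 + 113/(-148) = -26899 + 113*(-1/148) = -26899 - 113/148 = -3981165/148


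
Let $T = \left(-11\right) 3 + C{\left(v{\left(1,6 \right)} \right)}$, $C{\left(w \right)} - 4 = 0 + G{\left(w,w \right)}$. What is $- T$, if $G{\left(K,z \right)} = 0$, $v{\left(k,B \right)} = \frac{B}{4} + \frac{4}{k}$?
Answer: $29$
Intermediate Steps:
$v{\left(k,B \right)} = \frac{4}{k} + \frac{B}{4}$ ($v{\left(k,B \right)} = B \frac{1}{4} + \frac{4}{k} = \frac{B}{4} + \frac{4}{k} = \frac{4}{k} + \frac{B}{4}$)
$C{\left(w \right)} = 4$ ($C{\left(w \right)} = 4 + \left(0 + 0\right) = 4 + 0 = 4$)
$T = -29$ ($T = \left(-11\right) 3 + 4 = -33 + 4 = -29$)
$- T = \left(-1\right) \left(-29\right) = 29$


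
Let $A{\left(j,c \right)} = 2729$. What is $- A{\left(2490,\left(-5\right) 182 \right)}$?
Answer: $-2729$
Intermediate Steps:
$- A{\left(2490,\left(-5\right) 182 \right)} = \left(-1\right) 2729 = -2729$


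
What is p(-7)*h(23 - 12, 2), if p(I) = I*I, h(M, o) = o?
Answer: 98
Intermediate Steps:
p(I) = I²
p(-7)*h(23 - 12, 2) = (-7)²*2 = 49*2 = 98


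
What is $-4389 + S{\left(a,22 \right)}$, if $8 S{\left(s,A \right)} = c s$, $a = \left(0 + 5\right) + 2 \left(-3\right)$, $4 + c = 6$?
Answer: $- \frac{17557}{4} \approx -4389.3$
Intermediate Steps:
$c = 2$ ($c = -4 + 6 = 2$)
$a = -1$ ($a = 5 - 6 = -1$)
$S{\left(s,A \right)} = \frac{s}{4}$ ($S{\left(s,A \right)} = \frac{2 s}{8} = \frac{s}{4}$)
$-4389 + S{\left(a,22 \right)} = -4389 + \frac{1}{4} \left(-1\right) = -4389 - \frac{1}{4} = - \frac{17557}{4}$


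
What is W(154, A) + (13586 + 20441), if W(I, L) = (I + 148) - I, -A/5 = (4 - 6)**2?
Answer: 34175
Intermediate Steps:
A = -20 (A = -5*(4 - 6)**2 = -5*(-2)**2 = -5*4 = -20)
W(I, L) = 148 (W(I, L) = (148 + I) - I = 148)
W(154, A) + (13586 + 20441) = 148 + (13586 + 20441) = 148 + 34027 = 34175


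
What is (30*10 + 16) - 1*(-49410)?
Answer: 49726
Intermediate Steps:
(30*10 + 16) - 1*(-49410) = (300 + 16) + 49410 = 316 + 49410 = 49726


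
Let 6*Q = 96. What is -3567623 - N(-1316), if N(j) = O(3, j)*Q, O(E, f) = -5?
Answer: -3567543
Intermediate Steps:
Q = 16 (Q = (⅙)*96 = 16)
N(j) = -80 (N(j) = -5*16 = -80)
-3567623 - N(-1316) = -3567623 - 1*(-80) = -3567623 + 80 = -3567543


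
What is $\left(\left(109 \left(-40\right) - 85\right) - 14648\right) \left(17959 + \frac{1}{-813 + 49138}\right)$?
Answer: $- \frac{16570216630868}{48325} \approx -3.4289 \cdot 10^{8}$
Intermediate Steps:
$\left(\left(109 \left(-40\right) - 85\right) - 14648\right) \left(17959 + \frac{1}{-813 + 49138}\right) = \left(\left(-4360 - 85\right) - 14648\right) \left(17959 + \frac{1}{48325}\right) = \left(-4445 - 14648\right) \left(17959 + \frac{1}{48325}\right) = \left(-19093\right) \frac{867868676}{48325} = - \frac{16570216630868}{48325}$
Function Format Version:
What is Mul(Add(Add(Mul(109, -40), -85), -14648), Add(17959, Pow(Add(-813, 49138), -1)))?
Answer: Rational(-16570216630868, 48325) ≈ -3.4289e+8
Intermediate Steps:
Mul(Add(Add(Mul(109, -40), -85), -14648), Add(17959, Pow(Add(-813, 49138), -1))) = Mul(Add(Add(-4360, -85), -14648), Add(17959, Pow(48325, -1))) = Mul(Add(-4445, -14648), Add(17959, Rational(1, 48325))) = Mul(-19093, Rational(867868676, 48325)) = Rational(-16570216630868, 48325)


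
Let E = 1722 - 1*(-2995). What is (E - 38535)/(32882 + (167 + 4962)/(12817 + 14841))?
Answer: -935338244/909455485 ≈ -1.0285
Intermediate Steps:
E = 4717 (E = 1722 + 2995 = 4717)
(E - 38535)/(32882 + (167 + 4962)/(12817 + 14841)) = (4717 - 38535)/(32882 + (167 + 4962)/(12817 + 14841)) = -33818/(32882 + 5129/27658) = -33818/909455485/27658 = -33818*27658/909455485 = -935338244/909455485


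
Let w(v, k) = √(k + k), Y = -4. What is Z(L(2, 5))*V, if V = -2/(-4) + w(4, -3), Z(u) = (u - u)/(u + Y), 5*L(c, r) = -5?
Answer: 0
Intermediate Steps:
L(c, r) = -1 (L(c, r) = (⅕)*(-5) = -1)
Z(u) = 0 (Z(u) = (u - u)/(u - 4) = 0/(-4 + u) = 0)
w(v, k) = √2*√k (w(v, k) = √(2*k) = √2*√k)
V = ½ + I*√6 (V = -2/(-4) + √2*√(-3) = -2*(-¼) + √2*(I*√3) = ½ + I*√6 ≈ 0.5 + 2.4495*I)
Z(L(2, 5))*V = 0*(½ + I*√6) = 0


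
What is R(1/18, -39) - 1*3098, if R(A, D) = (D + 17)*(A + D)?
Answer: -20171/9 ≈ -2241.2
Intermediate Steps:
R(A, D) = (17 + D)*(A + D)
R(1/18, -39) - 1*3098 = ((-39)**2 + 17/18 + 17*(-39) - 39/18) - 1*3098 = (1521 + 17*(1/18) - 663 + (1/18)*(-39)) - 3098 = (1521 + 17/18 - 663 - 13/6) - 3098 = 7711/9 - 3098 = -20171/9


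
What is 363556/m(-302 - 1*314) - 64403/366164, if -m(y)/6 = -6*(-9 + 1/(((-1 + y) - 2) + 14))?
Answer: -10068862962611/8973581148 ≈ -1122.1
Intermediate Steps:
m(y) = -324 + 36/(11 + y) (m(y) = -(-36)*(-9 + 1/(((-1 + y) - 2) + 14)) = -(-36)*(-9 + 1/((-3 + y) + 14)) = -(-36)*(-9 + 1/(11 + y)) = -6*(54 - 6/(11 + y)) = -324 + 36/(11 + y))
363556/m(-302 - 1*314) - 64403/366164 = 363556/((36*(-98 - 9*(-302 - 1*314))/(11 + (-302 - 1*314)))) - 64403/366164 = 363556/((36*(-98 - 9*(-302 - 314))/(11 + (-302 - 314)))) - 64403*1/366164 = 363556/((36*(-98 - 9*(-616))/(11 - 616))) - 64403/366164 = 363556/((36*(-98 + 5544)/(-605))) - 64403/366164 = 363556/((36*(-1/605)*5446)) - 64403/366164 = 363556/(-196056/605) - 64403/366164 = 363556*(-605/196056) - 64403/366164 = -54987845/49014 - 64403/366164 = -10068862962611/8973581148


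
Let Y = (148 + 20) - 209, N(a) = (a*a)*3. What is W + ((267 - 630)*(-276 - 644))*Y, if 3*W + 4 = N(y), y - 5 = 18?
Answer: -41075497/3 ≈ -1.3692e+7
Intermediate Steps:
y = 23 (y = 5 + 18 = 23)
N(a) = 3*a² (N(a) = a²*3 = 3*a²)
Y = -41 (Y = 168 - 209 = -41)
W = 1583/3 (W = -4/3 + (3*23²)/3 = -4/3 + (3*529)/3 = -4/3 + (⅓)*1587 = -4/3 + 529 = 1583/3 ≈ 527.67)
W + ((267 - 630)*(-276 - 644))*Y = 1583/3 + ((267 - 630)*(-276 - 644))*(-41) = 1583/3 - 363*(-920)*(-41) = 1583/3 + 333960*(-41) = 1583/3 - 13692360 = -41075497/3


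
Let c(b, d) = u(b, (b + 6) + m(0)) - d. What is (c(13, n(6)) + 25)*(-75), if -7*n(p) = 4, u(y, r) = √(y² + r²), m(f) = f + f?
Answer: -13425/7 - 75*√530 ≈ -3644.5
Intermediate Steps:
m(f) = 2*f
u(y, r) = √(r² + y²)
n(p) = -4/7 (n(p) = -⅐*4 = -4/7)
c(b, d) = √(b² + (6 + b)²) - d (c(b, d) = √(((b + 6) + 2*0)² + b²) - d = √(((6 + b) + 0)² + b²) - d = √((6 + b)² + b²) - d = √(b² + (6 + b)²) - d)
(c(13, n(6)) + 25)*(-75) = ((√(13² + (6 + 13)²) - 1*(-4/7)) + 25)*(-75) = ((√(169 + 19²) + 4/7) + 25)*(-75) = ((√(169 + 361) + 4/7) + 25)*(-75) = ((√530 + 4/7) + 25)*(-75) = ((4/7 + √530) + 25)*(-75) = (179/7 + √530)*(-75) = -13425/7 - 75*√530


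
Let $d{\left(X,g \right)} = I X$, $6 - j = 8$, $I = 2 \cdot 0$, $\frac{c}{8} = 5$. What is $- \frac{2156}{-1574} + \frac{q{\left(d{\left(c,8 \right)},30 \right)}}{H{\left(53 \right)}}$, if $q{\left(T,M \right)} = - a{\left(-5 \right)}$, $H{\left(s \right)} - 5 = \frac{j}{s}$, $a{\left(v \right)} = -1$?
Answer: $\frac{325225}{206981} \approx 1.5713$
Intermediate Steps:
$c = 40$ ($c = 8 \cdot 5 = 40$)
$I = 0$
$j = -2$ ($j = 6 - 8 = -2$)
$d{\left(X,g \right)} = 0$ ($d{\left(X,g \right)} = 0 X = 0$)
$H{\left(s \right)} = 5 - \frac{2}{s}$
$q{\left(T,M \right)} = 1$ ($q{\left(T,M \right)} = \left(-1\right) \left(-1\right) = 1$)
$- \frac{2156}{-1574} + \frac{q{\left(d{\left(c,8 \right)},30 \right)}}{H{\left(53 \right)}} = - \frac{2156}{-1574} + 1 \frac{1}{5 - \frac{2}{53}} = \left(-2156\right) \left(- \frac{1}{1574}\right) + 1 \frac{1}{5 - \frac{2}{53}} = \frac{1078}{787} + 1 \frac{1}{5 - \frac{2}{53}} = \frac{1078}{787} + 1 \frac{1}{\frac{263}{53}} = \frac{1078}{787} + 1 \cdot \frac{53}{263} = \frac{1078}{787} + \frac{53}{263} = \frac{325225}{206981}$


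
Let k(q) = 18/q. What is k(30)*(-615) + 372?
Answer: 3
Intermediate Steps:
k(30)*(-615) + 372 = (18/30)*(-615) + 372 = (18*(1/30))*(-615) + 372 = (⅗)*(-615) + 372 = -369 + 372 = 3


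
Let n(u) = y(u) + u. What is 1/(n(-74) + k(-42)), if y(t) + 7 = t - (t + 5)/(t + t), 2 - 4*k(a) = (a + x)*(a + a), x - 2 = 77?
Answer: 148/92061 ≈ 0.0016076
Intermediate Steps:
x = 79 (x = 2 + 77 = 79)
k(a) = 1/2 - a*(79 + a)/2 (k(a) = 1/2 - (a + 79)*(a + a)/4 = 1/2 - (79 + a)*2*a/4 = 1/2 - a*(79 + a)/2)
y(t) = -7 + t - (5 + t)/(2*t) (y(t) = -7 + (t - (t + 5)/(t + t)) = -7 + (t - (5 + t)/(2*t)) = -7 + t - (5 + t)/(2*t))
n(u) = -15/2 + 2*u - 5/(2*u) (n(u) = (-15/2 + u - 5/(2*u)) + u = -15/2 + 2*u - 5/(2*u))
1/(n(-74) + k(-42)) = 1/((1/2)*(-5 - 74*(-15 + 4*(-74)))/(-74) + (1/2 - 79/2*(-42) - 1/2*(-42)**2)) = 1/((1/2)*(-1/74)*(-5 - 74*(-15 - 296)) + (1/2 + 1659 - 1/2*1764)) = 1/((1/2)*(-1/74)*(-5 - 74*(-311)) + (1/2 + 1659 - 882)) = 1/((1/2)*(-1/74)*(-5 + 23014) + 1555/2) = 1/((1/2)*(-1/74)*23009 + 1555/2) = 1/(-23009/148 + 1555/2) = 1/(92061/148) = 148/92061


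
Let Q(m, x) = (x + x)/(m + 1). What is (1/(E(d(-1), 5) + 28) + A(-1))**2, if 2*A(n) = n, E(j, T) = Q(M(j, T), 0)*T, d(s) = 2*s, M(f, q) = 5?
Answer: 169/784 ≈ 0.21556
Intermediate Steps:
Q(m, x) = 2*x/(1 + m) (Q(m, x) = (2*x)/(1 + m) = 2*x/(1 + m))
E(j, T) = 0 (E(j, T) = (2*0/(1 + 5))*T = (2*0/6)*T = (2*0*(1/6))*T = 0*T = 0)
A(n) = n/2
(1/(E(d(-1), 5) + 28) + A(-1))**2 = (1/(0 + 28) + (1/2)*(-1))**2 = (1/28 - 1/2)**2 = (-13/28)**2 = 169/784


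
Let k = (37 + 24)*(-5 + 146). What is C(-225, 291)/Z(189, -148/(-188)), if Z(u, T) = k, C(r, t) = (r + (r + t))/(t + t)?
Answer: -53/1668594 ≈ -3.1763e-5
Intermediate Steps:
C(r, t) = (t + 2*r)/(2*t) (C(r, t) = (t + 2*r)/((2*t)) = (t + 2*r)*(1/(2*t)) = (t + 2*r)/(2*t))
k = 8601 (k = 61*141 = 8601)
Z(u, T) = 8601
C(-225, 291)/Z(189, -148/(-188)) = ((-225 + (½)*291)/291)/8601 = ((-225 + 291/2)/291)*(1/8601) = ((1/291)*(-159/2))*(1/8601) = -53/194*1/8601 = -53/1668594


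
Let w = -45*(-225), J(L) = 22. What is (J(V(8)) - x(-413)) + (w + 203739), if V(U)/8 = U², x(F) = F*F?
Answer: 43317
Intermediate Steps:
x(F) = F²
V(U) = 8*U²
w = 10125
(J(V(8)) - x(-413)) + (w + 203739) = (22 - 1*(-413)²) + (10125 + 203739) = (22 - 1*170569) + 213864 = (22 - 170569) + 213864 = -170547 + 213864 = 43317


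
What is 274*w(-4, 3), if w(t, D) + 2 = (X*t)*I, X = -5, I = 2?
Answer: 10412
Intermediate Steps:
w(t, D) = -2 - 10*t (w(t, D) = -2 - 5*t*2 = -2 - 10*t)
274*w(-4, 3) = 274*(-2 - 10*(-4)) = 274*(-2 + 40) = 274*38 = 10412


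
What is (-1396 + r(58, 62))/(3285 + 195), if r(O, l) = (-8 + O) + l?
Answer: -107/290 ≈ -0.36897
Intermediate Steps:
r(O, l) = -8 + O + l
(-1396 + r(58, 62))/(3285 + 195) = (-1396 + (-8 + 58 + 62))/(3285 + 195) = (-1396 + 112)/3480 = -1284*1/3480 = -107/290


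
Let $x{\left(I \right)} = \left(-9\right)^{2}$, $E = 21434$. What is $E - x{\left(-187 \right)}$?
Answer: $21353$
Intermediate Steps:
$x{\left(I \right)} = 81$
$E - x{\left(-187 \right)} = 21434 - 81 = 21353$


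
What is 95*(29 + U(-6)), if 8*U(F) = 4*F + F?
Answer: 9595/4 ≈ 2398.8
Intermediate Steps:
U(F) = 5*F/8 (U(F) = (4*F + F)/8 = (5*F)/8 = 5*F/8)
95*(29 + U(-6)) = 95*(29 + (5/8)*(-6)) = 95*(29 - 15/4) = 95*(101/4) = 9595/4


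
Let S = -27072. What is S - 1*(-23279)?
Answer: -3793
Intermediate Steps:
S - 1*(-23279) = -27072 - 1*(-23279) = -27072 + 23279 = -3793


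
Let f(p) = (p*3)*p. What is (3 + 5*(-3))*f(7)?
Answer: -1764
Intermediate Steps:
f(p) = 3*p**2 (f(p) = (3*p)*p = 3*p**2)
(3 + 5*(-3))*f(7) = (3 + 5*(-3))*(3*7**2) = (3 - 15)*(3*49) = -12*147 = -1764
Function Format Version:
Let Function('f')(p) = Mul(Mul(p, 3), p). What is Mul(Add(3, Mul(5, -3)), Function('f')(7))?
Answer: -1764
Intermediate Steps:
Function('f')(p) = Mul(3, Pow(p, 2)) (Function('f')(p) = Mul(Mul(3, p), p) = Mul(3, Pow(p, 2)))
Mul(Add(3, Mul(5, -3)), Function('f')(7)) = Mul(Add(3, Mul(5, -3)), Mul(3, Pow(7, 2))) = Mul(Add(3, -15), Mul(3, 49)) = Mul(-12, 147) = -1764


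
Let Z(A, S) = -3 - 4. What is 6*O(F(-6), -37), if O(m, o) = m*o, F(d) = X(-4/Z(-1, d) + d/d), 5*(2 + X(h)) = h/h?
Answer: 1998/5 ≈ 399.60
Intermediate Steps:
Z(A, S) = -7
X(h) = -9/5 (X(h) = -2 + (h/h)/5 = -2 + (1/5)*1 = -2 + 1/5 = -9/5)
F(d) = -9/5
6*O(F(-6), -37) = 6*(-9/5*(-37)) = 6*(333/5) = 1998/5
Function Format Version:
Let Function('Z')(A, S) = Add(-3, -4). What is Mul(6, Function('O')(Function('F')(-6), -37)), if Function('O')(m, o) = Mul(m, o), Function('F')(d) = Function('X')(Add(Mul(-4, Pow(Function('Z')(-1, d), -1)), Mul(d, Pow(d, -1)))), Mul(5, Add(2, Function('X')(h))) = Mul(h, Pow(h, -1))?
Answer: Rational(1998, 5) ≈ 399.60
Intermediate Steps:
Function('Z')(A, S) = -7
Function('X')(h) = Rational(-9, 5) (Function('X')(h) = Add(-2, Mul(Rational(1, 5), Mul(h, Pow(h, -1)))) = Add(-2, Mul(Rational(1, 5), 1)) = Add(-2, Rational(1, 5)) = Rational(-9, 5))
Function('F')(d) = Rational(-9, 5)
Mul(6, Function('O')(Function('F')(-6), -37)) = Mul(6, Mul(Rational(-9, 5), -37)) = Mul(6, Rational(333, 5)) = Rational(1998, 5)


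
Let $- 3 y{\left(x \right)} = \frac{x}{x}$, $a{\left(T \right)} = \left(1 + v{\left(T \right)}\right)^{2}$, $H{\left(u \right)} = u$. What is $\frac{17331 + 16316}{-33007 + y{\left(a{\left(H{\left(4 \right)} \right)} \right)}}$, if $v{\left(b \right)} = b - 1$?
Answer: $- \frac{100941}{99022} \approx -1.0194$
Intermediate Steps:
$v{\left(b \right)} = -1 + b$
$a{\left(T \right)} = T^{2}$ ($a{\left(T \right)} = \left(1 + \left(-1 + T\right)\right)^{2} = T^{2}$)
$y{\left(x \right)} = - \frac{1}{3}$ ($y{\left(x \right)} = - \frac{x \frac{1}{x}}{3} = \left(- \frac{1}{3}\right) 1 = - \frac{1}{3}$)
$\frac{17331 + 16316}{-33007 + y{\left(a{\left(H{\left(4 \right)} \right)} \right)}} = \frac{17331 + 16316}{-33007 - \frac{1}{3}} = \frac{33647}{- \frac{99022}{3}} = 33647 \left(- \frac{3}{99022}\right) = - \frac{100941}{99022}$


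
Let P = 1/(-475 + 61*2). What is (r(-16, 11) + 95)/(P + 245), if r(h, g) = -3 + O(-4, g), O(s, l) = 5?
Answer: 34241/86484 ≈ 0.39592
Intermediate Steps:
P = -1/353 (P = 1/(-475 + 122) = 1/(-353) = -1/353 ≈ -0.0028329)
r(h, g) = 2 (r(h, g) = -3 + 5 = 2)
(r(-16, 11) + 95)/(P + 245) = (2 + 95)/(-1/353 + 245) = 97/(86484/353) = 97*(353/86484) = 34241/86484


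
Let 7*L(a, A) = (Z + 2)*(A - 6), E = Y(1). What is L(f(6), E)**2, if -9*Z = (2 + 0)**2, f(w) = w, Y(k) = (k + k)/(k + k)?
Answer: 100/81 ≈ 1.2346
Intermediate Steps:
Y(k) = 1 (Y(k) = (2*k)/((2*k)) = (2*k)*(1/(2*k)) = 1)
E = 1
Z = -4/9 (Z = -(2 + 0)**2/9 = -1/9*2**2 = -1/9*4 = -4/9 ≈ -0.44444)
L(a, A) = -4/3 + 2*A/9 (L(a, A) = ((-4/9 + 2)*(A - 6))/7 = (14*(-6 + A)/9)/7 = (-28/3 + 14*A/9)/7 = -4/3 + 2*A/9)
L(f(6), E)**2 = (-4/3 + (2/9)*1)**2 = (-4/3 + 2/9)**2 = (-10/9)**2 = 100/81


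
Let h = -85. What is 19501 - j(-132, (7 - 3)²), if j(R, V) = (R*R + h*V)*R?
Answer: 2139949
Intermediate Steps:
j(R, V) = R*(R² - 85*V) (j(R, V) = (R*R - 85*V)*R = (R² - 85*V)*R = R*(R² - 85*V))
19501 - j(-132, (7 - 3)²) = 19501 - (-132)*((-132)² - 85*(7 - 3)²) = 19501 - (-132)*(17424 - 85*4²) = 19501 - (-132)*(17424 - 85*16) = 19501 - (-132)*(17424 - 1360) = 19501 - (-132)*16064 = 19501 - 1*(-2120448) = 19501 + 2120448 = 2139949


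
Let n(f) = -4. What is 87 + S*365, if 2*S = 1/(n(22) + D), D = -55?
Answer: 9901/118 ≈ 83.907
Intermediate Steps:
S = -1/118 (S = 1/(2*(-4 - 55)) = (½)/(-59) = (½)*(-1/59) = -1/118 ≈ -0.0084746)
87 + S*365 = 87 - 1/118*365 = 87 - 365/118 = 9901/118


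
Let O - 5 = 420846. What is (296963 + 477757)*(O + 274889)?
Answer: 539003692800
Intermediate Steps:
O = 420851 (O = 5 + 420846 = 420851)
(296963 + 477757)*(O + 274889) = (296963 + 477757)*(420851 + 274889) = 774720*695740 = 539003692800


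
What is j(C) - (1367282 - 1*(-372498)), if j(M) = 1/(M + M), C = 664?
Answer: -2310427839/1328 ≈ -1.7398e+6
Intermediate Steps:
j(M) = 1/(2*M)
j(C) - (1367282 - 1*(-372498)) = (½)/664 - (1367282 - 1*(-372498)) = (½)*(1/664) - (1367282 + 372498) = 1/1328 - 1*1739780 = 1/1328 - 1739780 = -2310427839/1328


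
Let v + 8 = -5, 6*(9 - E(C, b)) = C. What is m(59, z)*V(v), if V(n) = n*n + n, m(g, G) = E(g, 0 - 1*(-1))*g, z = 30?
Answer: -7670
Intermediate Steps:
E(C, b) = 9 - C/6
v = -13 (v = -8 - 5 = -13)
m(g, G) = g*(9 - g/6) (m(g, G) = (9 - g/6)*g = g*(9 - g/6))
V(n) = n + n² (V(n) = n² + n = n + n²)
m(59, z)*V(v) = ((⅙)*59*(54 - 1*59))*(-13*(1 - 13)) = ((⅙)*59*(54 - 59))*(-13*(-12)) = ((⅙)*59*(-5))*156 = -295/6*156 = -7670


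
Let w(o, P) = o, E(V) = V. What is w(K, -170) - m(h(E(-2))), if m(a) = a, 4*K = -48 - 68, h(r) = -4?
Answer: -25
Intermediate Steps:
K = -29 (K = (-48 - 68)/4 = (¼)*(-116) = -29)
w(K, -170) - m(h(E(-2))) = -29 - 1*(-4) = -29 + 4 = -25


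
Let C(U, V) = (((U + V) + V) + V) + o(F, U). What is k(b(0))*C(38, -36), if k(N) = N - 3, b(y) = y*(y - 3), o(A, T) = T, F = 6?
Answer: 96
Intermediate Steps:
C(U, V) = 2*U + 3*V (C(U, V) = (((U + V) + V) + V) + U = ((U + 2*V) + V) + U = (U + 3*V) + U = 2*U + 3*V)
b(y) = y*(-3 + y)
k(N) = -3 + N
k(b(0))*C(38, -36) = (-3 + 0*(-3 + 0))*(2*38 + 3*(-36)) = (-3 + 0*(-3))*(76 - 108) = (-3 + 0)*(-32) = -3*(-32) = 96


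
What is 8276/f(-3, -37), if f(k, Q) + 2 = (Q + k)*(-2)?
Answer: 4138/39 ≈ 106.10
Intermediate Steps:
f(k, Q) = -2 - 2*Q - 2*k (f(k, Q) = -2 + (Q + k)*(-2) = -2 + (-2*Q - 2*k) = -2 - 2*Q - 2*k)
8276/f(-3, -37) = 8276/(-2 - 2*(-37) - 2*(-3)) = 8276/(-2 + 74 + 6) = 8276/78 = 8276*(1/78) = 4138/39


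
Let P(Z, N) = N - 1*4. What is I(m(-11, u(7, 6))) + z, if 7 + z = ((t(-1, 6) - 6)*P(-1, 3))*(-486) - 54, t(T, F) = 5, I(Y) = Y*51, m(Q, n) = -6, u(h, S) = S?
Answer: -853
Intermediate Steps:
I(Y) = 51*Y
P(Z, N) = -4 + N (P(Z, N) = N - 4 = -4 + N)
z = -547 (z = -7 + (((5 - 6)*(-4 + 3))*(-486) - 54) = -7 + (-1*(-1)*(-486) - 54) = -7 + (1*(-486) - 54) = -7 + (-486 - 54) = -7 - 540 = -547)
I(m(-11, u(7, 6))) + z = 51*(-6) - 547 = -306 - 547 = -853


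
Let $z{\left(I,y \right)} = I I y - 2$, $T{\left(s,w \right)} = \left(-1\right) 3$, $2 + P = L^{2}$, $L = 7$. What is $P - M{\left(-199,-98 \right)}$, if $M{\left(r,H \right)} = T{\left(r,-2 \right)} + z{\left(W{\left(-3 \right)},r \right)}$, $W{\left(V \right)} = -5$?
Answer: $5027$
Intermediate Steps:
$P = 47$ ($P = -2 + 7^{2} = -2 + 49 = 47$)
$T{\left(s,w \right)} = -3$
$z{\left(I,y \right)} = -2 + y I^{2}$ ($z{\left(I,y \right)} = I^{2} y - 2 = y I^{2} - 2 = -2 + y I^{2}$)
$M{\left(r,H \right)} = -5 + 25 r$ ($M{\left(r,H \right)} = -3 + \left(-2 + r \left(-5\right)^{2}\right) = -3 + \left(-2 + r 25\right) = -3 + \left(-2 + 25 r\right) = -5 + 25 r$)
$P - M{\left(-199,-98 \right)} = 47 - \left(-5 + 25 \left(-199\right)\right) = 47 - \left(-5 - 4975\right) = 47 - -4980 = 47 + 4980 = 5027$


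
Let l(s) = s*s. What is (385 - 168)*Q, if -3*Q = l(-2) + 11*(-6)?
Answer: 13454/3 ≈ 4484.7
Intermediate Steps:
l(s) = s²
Q = 62/3 (Q = -((-2)² + 11*(-6))/3 = -(4 - 66)/3 = -⅓*(-62) = 62/3 ≈ 20.667)
(385 - 168)*Q = (385 - 168)*(62/3) = 217*(62/3) = 13454/3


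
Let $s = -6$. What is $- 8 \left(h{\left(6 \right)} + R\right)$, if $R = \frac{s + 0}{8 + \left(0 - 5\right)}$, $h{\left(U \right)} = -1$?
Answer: $24$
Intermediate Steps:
$R = -2$ ($R = \frac{-6 + 0}{8 + \left(0 - 5\right)} = - \frac{6}{8 - 5} = - \frac{6}{3} = \left(-6\right) \frac{1}{3} = -2$)
$- 8 \left(h{\left(6 \right)} + R\right) = - 8 \left(-1 - 2\right) = \left(-8\right) \left(-3\right) = 24$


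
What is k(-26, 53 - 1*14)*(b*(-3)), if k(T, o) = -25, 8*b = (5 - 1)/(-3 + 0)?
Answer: -25/2 ≈ -12.500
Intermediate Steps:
b = -⅙ (b = ((5 - 1)/(-3 + 0))/8 = (4/(-3))/8 = (4*(-⅓))/8 = (⅛)*(-4/3) = -⅙ ≈ -0.16667)
k(-26, 53 - 1*14)*(b*(-3)) = -(-25)*(-3)/6 = -25*½ = -25/2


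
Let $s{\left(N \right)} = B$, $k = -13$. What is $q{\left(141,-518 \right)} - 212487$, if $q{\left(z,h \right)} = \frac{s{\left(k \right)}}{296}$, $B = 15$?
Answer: $- \frac{62896137}{296} \approx -2.1249 \cdot 10^{5}$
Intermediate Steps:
$s{\left(N \right)} = 15$
$q{\left(z,h \right)} = \frac{15}{296}$
$q{\left(141,-518 \right)} - 212487 = \frac{15}{296} - 212487 = - \frac{62896137}{296}$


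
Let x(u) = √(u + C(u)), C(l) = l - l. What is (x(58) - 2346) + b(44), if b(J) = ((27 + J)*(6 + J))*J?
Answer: 153854 + √58 ≈ 1.5386e+5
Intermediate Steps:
C(l) = 0
b(J) = J*(6 + J)*(27 + J) (b(J) = ((6 + J)*(27 + J))*J = J*(6 + J)*(27 + J))
x(u) = √u (x(u) = √(u + 0) = √u)
(x(58) - 2346) + b(44) = (√58 - 2346) + 44*(162 + 44² + 33*44) = (-2346 + √58) + 44*(162 + 1936 + 1452) = (-2346 + √58) + 44*3550 = (-2346 + √58) + 156200 = 153854 + √58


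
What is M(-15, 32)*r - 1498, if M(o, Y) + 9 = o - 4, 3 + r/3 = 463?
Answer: -40138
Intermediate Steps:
r = 1380 (r = -9 + 3*463 = -9 + 1389 = 1380)
M(o, Y) = -13 + o (M(o, Y) = -9 + (o - 4) = -9 + (-4 + o) = -13 + o)
M(-15, 32)*r - 1498 = (-13 - 15)*1380 - 1498 = -28*1380 - 1498 = -38640 - 1498 = -40138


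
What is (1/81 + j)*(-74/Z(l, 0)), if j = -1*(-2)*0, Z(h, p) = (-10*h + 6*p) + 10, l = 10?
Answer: 37/3645 ≈ 0.010151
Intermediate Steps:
Z(h, p) = 10 - 10*h + 6*p
j = 0 (j = 2*0 = 0)
(1/81 + j)*(-74/Z(l, 0)) = (1/81 + 0)*(-74/(10 - 10*10 + 6*0)) = (1/81 + 0)*(-74/(10 - 100 + 0)) = (-74/(-90))/81 = (-74*(-1/90))/81 = (1/81)*(37/45) = 37/3645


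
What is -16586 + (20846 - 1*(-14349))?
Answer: 18609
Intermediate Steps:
-16586 + (20846 - 1*(-14349)) = -16586 + (20846 + 14349) = -16586 + 35195 = 18609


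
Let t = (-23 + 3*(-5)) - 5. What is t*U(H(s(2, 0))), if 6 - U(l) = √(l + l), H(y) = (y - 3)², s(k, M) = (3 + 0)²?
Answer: -258 + 258*√2 ≈ 106.87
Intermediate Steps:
s(k, M) = 9 (s(k, M) = 3² = 9)
H(y) = (-3 + y)²
U(l) = 6 - √2*√l (U(l) = 6 - √(l + l) = 6 - √(2*l) = 6 - √2*√l)
t = -43 (t = (-23 - 15) - 5 = -38 - 5 = -43)
t*U(H(s(2, 0))) = -43*(6 - √2*√((-3 + 9)²)) = -43*(6 - √2*√(6²)) = -43*(6 - √2*√36) = -43*(6 - 1*√2*6) = -43*(6 - 6*√2) = -258 + 258*√2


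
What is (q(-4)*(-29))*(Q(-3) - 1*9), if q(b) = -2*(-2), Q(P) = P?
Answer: 1392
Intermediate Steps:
q(b) = 4
(q(-4)*(-29))*(Q(-3) - 1*9) = (4*(-29))*(-3 - 1*9) = -116*(-3 - 9) = -116*(-12) = 1392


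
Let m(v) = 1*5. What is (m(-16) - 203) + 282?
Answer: 84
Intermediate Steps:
m(v) = 5
(m(-16) - 203) + 282 = (5 - 203) + 282 = -198 + 282 = 84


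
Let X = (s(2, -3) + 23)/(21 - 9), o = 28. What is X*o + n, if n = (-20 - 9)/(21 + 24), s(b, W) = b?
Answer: 2596/45 ≈ 57.689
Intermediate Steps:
n = -29/45 ≈ -0.64444
X = 25/12 (X = (2 + 23)/(21 - 9) = 25/12 ≈ 2.0833)
X*o + n = (25/12)*28 - 29/45 = 175/3 - 29/45 = 2596/45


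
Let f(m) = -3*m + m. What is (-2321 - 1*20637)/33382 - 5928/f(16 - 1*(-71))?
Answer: 16157817/484039 ≈ 33.381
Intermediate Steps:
f(m) = -2*m
(-2321 - 1*20637)/33382 - 5928/f(16 - 1*(-71)) = (-2321 - 1*20637)/33382 - 5928*(-1/(2*(16 - 1*(-71)))) = (-2321 - 20637)*(1/33382) - 5928*(-1/(2*(16 + 71))) = -22958*1/33382 - 5928/((-2*87)) = -11479/16691 - 5928/(-174) = -11479/16691 - 5928*(-1/174) = -11479/16691 + 988/29 = 16157817/484039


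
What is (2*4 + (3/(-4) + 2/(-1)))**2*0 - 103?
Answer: -103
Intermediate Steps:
(2*4 + (3/(-4) + 2/(-1)))**2*0 - 103 = (8 + (3*(-1/4) + 2*(-1)))**2*0 - 103 = (8 + (-3/4 - 2))**2*0 - 103 = (8 - 11/4)**2*0 - 103 = (21/4)**2*0 - 103 = (441/16)*0 - 103 = 0 - 103 = -103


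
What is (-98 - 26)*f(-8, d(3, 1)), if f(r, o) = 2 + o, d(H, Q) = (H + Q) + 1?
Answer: -868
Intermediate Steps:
d(H, Q) = 1 + H + Q
(-98 - 26)*f(-8, d(3, 1)) = (-98 - 26)*(2 + (1 + 3 + 1)) = -124*(2 + 5) = -124*7 = -868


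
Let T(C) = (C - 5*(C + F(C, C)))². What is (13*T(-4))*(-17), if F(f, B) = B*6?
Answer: -4087616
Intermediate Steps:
F(f, B) = 6*B
T(C) = 1156*C² (T(C) = (C - 5*(C + 6*C))² = (C - 35*C)² = (-34*C)² = 1156*C²)
(13*T(-4))*(-17) = (13*(1156*(-4)²))*(-17) = (13*(1156*16))*(-17) = (13*18496)*(-17) = 240448*(-17) = -4087616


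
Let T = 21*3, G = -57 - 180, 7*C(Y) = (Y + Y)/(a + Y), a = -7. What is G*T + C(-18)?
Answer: -2612889/175 ≈ -14931.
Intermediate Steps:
C(Y) = 2*Y/(7*(-7 + Y)) (C(Y) = ((Y + Y)/(-7 + Y))/7 = ((2*Y)/(-7 + Y))/7 = (2*Y/(-7 + Y))/7 = 2*Y/(7*(-7 + Y)))
G = -237
T = 63
G*T + C(-18) = -237*63 + (2/7)*(-18)/(-7 - 18) = -14931 + (2/7)*(-18)/(-25) = -14931 + (2/7)*(-18)*(-1/25) = -14931 + 36/175 = -2612889/175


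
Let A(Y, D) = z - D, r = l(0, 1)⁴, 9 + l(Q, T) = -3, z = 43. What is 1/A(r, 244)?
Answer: -1/201 ≈ -0.0049751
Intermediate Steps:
l(Q, T) = -12 (l(Q, T) = -9 - 3 = -12)
r = 20736 (r = (-12)⁴ = 20736)
A(Y, D) = 43 - D
1/A(r, 244) = 1/(43 - 1*244) = 1/(43 - 244) = 1/(-201) = -1/201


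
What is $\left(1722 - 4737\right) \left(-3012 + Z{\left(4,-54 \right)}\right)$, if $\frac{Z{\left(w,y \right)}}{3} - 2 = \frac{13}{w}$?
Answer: $\frac{36134775}{4} \approx 9.0337 \cdot 10^{6}$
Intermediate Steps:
$Z{\left(w,y \right)} = 6 + \frac{39}{w}$ ($Z{\left(w,y \right)} = 6 + 3 \frac{13}{w} = 6 + \frac{39}{w}$)
$\left(1722 - 4737\right) \left(-3012 + Z{\left(4,-54 \right)}\right) = \left(1722 - 4737\right) \left(-3012 + \left(6 + \frac{39}{4}\right)\right) = - 3015 \left(-3012 + \left(6 + 39 \cdot \frac{1}{4}\right)\right) = - 3015 \left(-3012 + \left(6 + \frac{39}{4}\right)\right) = - 3015 \left(-3012 + \frac{63}{4}\right) = \left(-3015\right) \left(- \frac{11985}{4}\right) = \frac{36134775}{4}$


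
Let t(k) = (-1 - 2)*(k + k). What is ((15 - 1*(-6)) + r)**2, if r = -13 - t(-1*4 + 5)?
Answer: 196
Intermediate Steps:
t(k) = -6*k
r = -7 (r = -13 - (-6)*(-1*4 + 5) = -13 - (-6)*(-4 + 5) = -13 - (-6) = -13 - 1*(-6) = -13 + 6 = -7)
((15 - 1*(-6)) + r)**2 = ((15 - 1*(-6)) - 7)**2 = ((15 + 6) - 7)**2 = (21 - 7)**2 = 14**2 = 196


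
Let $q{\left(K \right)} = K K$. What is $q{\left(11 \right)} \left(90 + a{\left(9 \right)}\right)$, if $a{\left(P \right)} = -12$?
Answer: $9438$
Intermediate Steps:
$q{\left(K \right)} = K^{2}$
$q{\left(11 \right)} \left(90 + a{\left(9 \right)}\right) = 11^{2} \left(90 - 12\right) = 121 \cdot 78 = 9438$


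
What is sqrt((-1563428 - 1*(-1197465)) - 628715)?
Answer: I*sqrt(994678) ≈ 997.34*I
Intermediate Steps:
sqrt((-1563428 - 1*(-1197465)) - 628715) = sqrt((-1563428 + 1197465) - 628715) = sqrt(-365963 - 628715) = sqrt(-994678) = I*sqrt(994678)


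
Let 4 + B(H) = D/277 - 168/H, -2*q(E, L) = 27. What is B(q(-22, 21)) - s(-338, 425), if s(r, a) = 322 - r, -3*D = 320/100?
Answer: -8121688/12465 ≈ -651.56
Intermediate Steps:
q(E, L) = -27/2 (q(E, L) = -½*27 = -27/2)
D = -16/15 (D = -320/(3*100) = -⅓*16/5 = -16/15 ≈ -1.0667)
B(H) = -16636/4155 - 168/H (B(H) = -4 + (-16/15/277 - 168/H) = -4 + (-16/15*1/277 - 168/H) = -4 + (-16/4155 - 168/H) = -16636/4155 - 168/H)
B(q(-22, 21)) - s(-338, 425) = (-16636/4155 - 168/(-27/2)) - (322 - 1*(-338)) = (-16636/4155 - 168*(-2/27)) - (322 + 338) = (-16636/4155 + 112/9) - 1*660 = 105212/12465 - 660 = -8121688/12465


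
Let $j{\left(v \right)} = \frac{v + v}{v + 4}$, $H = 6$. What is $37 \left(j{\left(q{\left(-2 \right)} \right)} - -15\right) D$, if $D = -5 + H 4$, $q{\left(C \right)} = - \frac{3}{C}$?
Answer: $\frac{120213}{11} \approx 10928.0$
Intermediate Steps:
$j{\left(v \right)} = \frac{2 v}{4 + v}$
$D = 19$ ($D = -5 + 6 \cdot 4 = -5 + 24 = 19$)
$37 \left(j{\left(q{\left(-2 \right)} \right)} - -15\right) D = 37 \left(\frac{2 \left(- \frac{3}{-2}\right)}{4 - \frac{3}{-2}} - -15\right) 19 = 37 \left(\frac{2 \left(\left(-3\right) \left(- \frac{1}{2}\right)\right)}{4 - - \frac{3}{2}} + 15\right) 19 = 37 \left(2 \cdot \frac{3}{2} \frac{1}{4 + \frac{3}{2}} + 15\right) 19 = 37 \left(2 \cdot \frac{3}{2} \frac{1}{\frac{11}{2}} + 15\right) 19 = 37 \left(2 \cdot \frac{3}{2} \cdot \frac{2}{11} + 15\right) 19 = 37 \left(\frac{6}{11} + 15\right) 19 = 37 \cdot \frac{171}{11} \cdot 19 = \frac{6327}{11} \cdot 19 = \frac{120213}{11}$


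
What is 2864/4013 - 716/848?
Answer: -111159/850756 ≈ -0.13066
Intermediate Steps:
2864/4013 - 716/848 = 2864*(1/4013) - 716*1/848 = 2864/4013 - 179/212 = -111159/850756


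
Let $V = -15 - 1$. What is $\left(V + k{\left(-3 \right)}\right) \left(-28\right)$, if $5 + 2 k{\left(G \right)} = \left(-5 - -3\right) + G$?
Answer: $588$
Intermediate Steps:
$V = -16$ ($V = -15 - 1 = -16$)
$k{\left(G \right)} = - \frac{7}{2} + \frac{G}{2}$ ($k{\left(G \right)} = - \frac{5}{2} + \frac{\left(-5 - -3\right) + G}{2} = - \frac{5}{2} + \frac{\left(-5 + 3\right) + G}{2} = - \frac{5}{2} + \frac{-2 + G}{2} = - \frac{5}{2} + \left(-1 + \frac{G}{2}\right) = - \frac{7}{2} + \frac{G}{2}$)
$\left(V + k{\left(-3 \right)}\right) \left(-28\right) = \left(-16 + \left(- \frac{7}{2} + \frac{1}{2} \left(-3\right)\right)\right) \left(-28\right) = \left(-16 - 5\right) \left(-28\right) = \left(-21\right) \left(-28\right) = 588$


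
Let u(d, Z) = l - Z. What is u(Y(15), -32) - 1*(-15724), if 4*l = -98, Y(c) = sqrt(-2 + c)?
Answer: 31463/2 ≈ 15732.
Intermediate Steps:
l = -49/2 (l = (1/4)*(-98) = -49/2 ≈ -24.500)
u(d, Z) = -49/2 - Z
u(Y(15), -32) - 1*(-15724) = (-49/2 - 1*(-32)) - 1*(-15724) = (-49/2 + 32) + 15724 = 15/2 + 15724 = 31463/2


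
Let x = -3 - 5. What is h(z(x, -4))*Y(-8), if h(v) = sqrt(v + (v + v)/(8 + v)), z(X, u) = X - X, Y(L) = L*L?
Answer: 0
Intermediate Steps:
Y(L) = L**2
x = -8
z(X, u) = 0
h(v) = sqrt(v + 2*v/(8 + v)) (h(v) = sqrt(v + (2*v)/(8 + v)) = sqrt(v + 2*v/(8 + v)))
h(z(x, -4))*Y(-8) = sqrt(0*(10 + 0)/(8 + 0))*(-8)**2 = sqrt(0*10/8)*64 = sqrt(0*(1/8)*10)*64 = sqrt(0)*64 = 0*64 = 0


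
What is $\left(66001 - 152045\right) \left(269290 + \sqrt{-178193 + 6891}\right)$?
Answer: $-23170788760 - 86044 i \sqrt{171302} \approx -2.3171 \cdot 10^{10} - 3.5612 \cdot 10^{7} i$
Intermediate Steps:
$\left(66001 - 152045\right) \left(269290 + \sqrt{-178193 + 6891}\right) = \left(66001 - 152045\right) \left(269290 + \sqrt{-171302}\right) = \left(66001 - 152045\right) \left(269290 + i \sqrt{171302}\right) = - 86044 \left(269290 + i \sqrt{171302}\right) = -23170788760 - 86044 i \sqrt{171302}$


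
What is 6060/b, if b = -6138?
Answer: -1010/1023 ≈ -0.98729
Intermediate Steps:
6060/b = 6060/(-6138) = 6060*(-1/6138) = -1010/1023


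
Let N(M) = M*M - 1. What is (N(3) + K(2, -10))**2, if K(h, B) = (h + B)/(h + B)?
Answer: 81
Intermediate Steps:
K(h, B) = 1 (K(h, B) = (B + h)/(B + h) = 1)
N(M) = -1 + M**2 (N(M) = M**2 - 1 = -1 + M**2)
(N(3) + K(2, -10))**2 = ((-1 + 3**2) + 1)**2 = ((-1 + 9) + 1)**2 = (8 + 1)**2 = 9**2 = 81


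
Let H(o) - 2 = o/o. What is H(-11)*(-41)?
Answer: -123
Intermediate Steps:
H(o) = 3 (H(o) = 2 + o/o = 2 + 1 = 3)
H(-11)*(-41) = 3*(-41) = -123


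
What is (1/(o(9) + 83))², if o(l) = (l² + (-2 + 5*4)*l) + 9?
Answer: 1/112225 ≈ 8.9107e-6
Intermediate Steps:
o(l) = 9 + l² + 18*l (o(l) = (l² + (-2 + 20)*l) + 9 = (l² + 18*l) + 9 = 9 + l² + 18*l)
(1/(o(9) + 83))² = (1/((9 + 9² + 18*9) + 83))² = (1/((9 + 81 + 162) + 83))² = (1/(252 + 83))² = (1/335)² = 1/112225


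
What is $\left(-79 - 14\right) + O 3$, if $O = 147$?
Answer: $348$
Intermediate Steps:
$\left(-79 - 14\right) + O 3 = \left(-79 - 14\right) + 147 \cdot 3 = \left(-79 - 14\right) + 441 = -93 + 441 = 348$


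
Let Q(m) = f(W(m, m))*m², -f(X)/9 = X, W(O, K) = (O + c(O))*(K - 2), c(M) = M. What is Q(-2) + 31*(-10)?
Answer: -886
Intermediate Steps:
W(O, K) = 2*O*(-2 + K) (W(O, K) = (O + O)*(K - 2) = (2*O)*(-2 + K) = 2*O*(-2 + K))
f(X) = -9*X
Q(m) = -18*m³*(-2 + m) (Q(m) = (-18*m*(-2 + m))*m² = -18*m³*(-2 + m))
Q(-2) + 31*(-10) = 18*(-2)³*(2 - 1*(-2)) + 31*(-10) = 18*(-8)*(2 + 2) - 310 = 18*(-8)*4 - 310 = -576 - 310 = -886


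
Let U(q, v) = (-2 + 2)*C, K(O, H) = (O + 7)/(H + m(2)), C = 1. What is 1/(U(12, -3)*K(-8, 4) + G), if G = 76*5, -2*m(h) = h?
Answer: 1/380 ≈ 0.0026316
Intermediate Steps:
m(h) = -h/2
K(O, H) = (7 + O)/(-1 + H) (K(O, H) = (O + 7)/(H - ½*2) = (7 + O)/(H - 1) = (7 + O)/(-1 + H))
U(q, v) = 0 (U(q, v) = (-2 + 2)*1 = 0*1 = 0)
G = 380
1/(U(12, -3)*K(-8, 4) + G) = 1/(0*((7 - 8)/(-1 + 4)) + 380) = 1/(0*(-1/3) + 380) = 1/(0*((⅓)*(-1)) + 380) = 1/(0*(-⅓) + 380) = 1/(0 + 380) = 1/380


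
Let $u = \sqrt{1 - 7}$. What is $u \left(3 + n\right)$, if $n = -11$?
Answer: $- 8 i \sqrt{6} \approx - 19.596 i$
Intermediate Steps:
$u = i \sqrt{6}$ ($u = \sqrt{-6} = i \sqrt{6} \approx 2.4495 i$)
$u \left(3 + n\right) = i \sqrt{6} \left(3 - 11\right) = i \sqrt{6} \left(-8\right) = - 8 i \sqrt{6}$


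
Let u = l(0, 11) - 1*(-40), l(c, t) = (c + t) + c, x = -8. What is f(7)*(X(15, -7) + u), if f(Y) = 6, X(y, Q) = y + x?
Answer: 348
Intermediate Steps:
l(c, t) = t + 2*c
X(y, Q) = -8 + y (X(y, Q) = y - 8 = -8 + y)
u = 51 (u = (11 + 2*0) - 1*(-40) = (11 + 0) + 40 = 11 + 40 = 51)
f(7)*(X(15, -7) + u) = 6*((-8 + 15) + 51) = 6*(7 + 51) = 6*58 = 348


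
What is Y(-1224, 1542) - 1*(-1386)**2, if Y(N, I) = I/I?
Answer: -1920995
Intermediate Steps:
Y(N, I) = 1
Y(-1224, 1542) - 1*(-1386)**2 = 1 - 1*(-1386)**2 = 1 - 1*1920996 = 1 - 1920996 = -1920995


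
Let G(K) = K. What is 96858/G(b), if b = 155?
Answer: 96858/155 ≈ 624.89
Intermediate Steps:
96858/G(b) = 96858/155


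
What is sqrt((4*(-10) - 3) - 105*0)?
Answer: I*sqrt(43) ≈ 6.5574*I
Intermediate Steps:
sqrt((4*(-10) - 3) - 105*0) = sqrt((-40 - 3) + 0) = sqrt(-43 + 0) = sqrt(-43) = I*sqrt(43)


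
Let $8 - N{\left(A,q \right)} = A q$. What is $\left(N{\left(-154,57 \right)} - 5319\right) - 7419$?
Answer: $-3952$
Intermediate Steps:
$N{\left(A,q \right)} = 8 - A q$
$\left(N{\left(-154,57 \right)} - 5319\right) - 7419 = \left(\left(8 - \left(-154\right) 57\right) - 5319\right) - 7419 = \left(\left(8 + 8778\right) - 5319\right) - 7419 = \left(8786 - 5319\right) - 7419 = 3467 - 7419 = -3952$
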